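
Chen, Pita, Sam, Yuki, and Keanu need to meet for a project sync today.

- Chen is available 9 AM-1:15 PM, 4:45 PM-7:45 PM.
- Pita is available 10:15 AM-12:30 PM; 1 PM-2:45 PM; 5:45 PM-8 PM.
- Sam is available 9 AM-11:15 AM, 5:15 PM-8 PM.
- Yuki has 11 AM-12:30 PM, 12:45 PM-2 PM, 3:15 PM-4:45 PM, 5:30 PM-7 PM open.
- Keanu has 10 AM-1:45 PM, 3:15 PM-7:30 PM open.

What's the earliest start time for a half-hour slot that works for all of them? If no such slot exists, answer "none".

17:45

Chen ∩ Pita: 10:15-12:30, 13:00-13:15, 17:45-19:45.
Chen ∩ Pita ∩ Sam: 10:15-11:15, 17:45-19:45.
Chen ∩ Pita ∩ Sam ∩ Yuki: 11:00-11:15, 17:45-19:00.
Chen ∩ Pita ∩ Sam ∩ Yuki ∩ Keanu: 11:00-11:15, 17:45-19:00.
The first common window of at least 30 minutes is 17:45-19:00, so the earliest start is 17:45.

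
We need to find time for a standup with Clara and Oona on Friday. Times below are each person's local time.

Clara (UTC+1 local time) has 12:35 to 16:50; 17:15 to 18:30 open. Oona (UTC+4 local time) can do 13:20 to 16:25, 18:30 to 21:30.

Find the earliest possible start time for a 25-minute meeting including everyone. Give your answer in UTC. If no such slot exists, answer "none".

Clara in UTC: 11:35-15:50, 16:15-17:30 (subtract 1h to convert from UTC+1).
Oona in UTC: 09:20-12:25, 14:30-17:30 (subtract 4h to convert from UTC+4).
Clara ∩ Oona: 11:35-12:25, 14:30-15:50, 16:15-17:30.
So the common availability across everyone is 11:35-12:25, 14:30-15:50, 16:15-17:30.
The first common window of at least 25 minutes is 11:35-12:25, so the earliest start is 11:35.

11:35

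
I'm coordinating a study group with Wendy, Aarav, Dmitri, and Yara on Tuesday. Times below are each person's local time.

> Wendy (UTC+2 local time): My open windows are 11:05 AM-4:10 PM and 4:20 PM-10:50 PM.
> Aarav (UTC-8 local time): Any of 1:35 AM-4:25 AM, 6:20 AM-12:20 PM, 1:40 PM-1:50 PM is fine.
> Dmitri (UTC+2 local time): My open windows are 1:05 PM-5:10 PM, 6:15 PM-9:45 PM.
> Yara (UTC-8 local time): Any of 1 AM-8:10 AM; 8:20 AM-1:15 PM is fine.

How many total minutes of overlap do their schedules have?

335

Wendy in UTC: 09:05-14:10, 14:20-20:50 (subtract 2h to convert from UTC+2).
Aarav in UTC: 09:35-12:25, 14:20-20:20, 21:40-21:50 (add 8h to convert from UTC-8).
Dmitri in UTC: 11:05-15:10, 16:15-19:45 (subtract 2h to convert from UTC+2).
Yara in UTC: 09:00-16:10, 16:20-21:15 (add 8h to convert from UTC-8).
Wendy ∩ Aarav: 09:35-12:25, 14:20-20:20.
Wendy ∩ Aarav ∩ Dmitri: 11:05-12:25, 14:20-15:10, 16:15-19:45.
Wendy ∩ Aarav ∩ Dmitri ∩ Yara: 11:05-12:25, 14:20-15:10, 16:20-19:45.
So the common availability across everyone is 11:05-12:25, 14:20-15:10, 16:20-19:45.
Summing the common windows: 80 + 50 + 205 = 335 minutes.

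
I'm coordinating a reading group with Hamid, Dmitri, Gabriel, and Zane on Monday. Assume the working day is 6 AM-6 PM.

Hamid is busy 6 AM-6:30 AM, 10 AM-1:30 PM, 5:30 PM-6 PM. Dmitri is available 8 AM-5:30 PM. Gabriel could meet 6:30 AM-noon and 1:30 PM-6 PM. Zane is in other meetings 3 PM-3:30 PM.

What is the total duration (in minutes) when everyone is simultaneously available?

330

Hamid free: 06:30-10:00, 13:30-17:30 (invert busy blocks within the working day).
Dmitri free: 08:00-17:30.
Gabriel free: 06:30-12:00, 13:30-18:00.
Zane free: 06:00-15:00, 15:30-18:00 (invert busy blocks within the working day).
Hamid ∩ Dmitri: 08:00-10:00, 13:30-17:30.
Hamid ∩ Dmitri ∩ Gabriel: 08:00-10:00, 13:30-17:30.
Hamid ∩ Dmitri ∩ Gabriel ∩ Zane: 08:00-10:00, 13:30-15:00, 15:30-17:30.
Those are the intersection windows.
Summing the common windows: 120 + 90 + 120 = 330 minutes.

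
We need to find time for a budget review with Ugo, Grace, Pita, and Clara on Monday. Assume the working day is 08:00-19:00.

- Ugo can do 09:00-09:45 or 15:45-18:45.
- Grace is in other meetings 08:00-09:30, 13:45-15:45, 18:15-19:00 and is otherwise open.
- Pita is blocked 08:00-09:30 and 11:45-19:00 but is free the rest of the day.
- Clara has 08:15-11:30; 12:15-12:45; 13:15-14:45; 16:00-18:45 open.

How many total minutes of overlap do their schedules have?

Ugo free: 09:00-09:45, 15:45-18:45.
Grace free: 09:30-13:45, 15:45-18:15 (invert busy blocks within the working day).
Pita free: 09:30-11:45 (invert busy blocks within the working day).
Clara free: 08:15-11:30, 12:15-12:45, 13:15-14:45, 16:00-18:45.
Ugo ∩ Grace: 09:30-09:45, 15:45-18:15.
Ugo ∩ Grace ∩ Pita: 09:30-09:45.
Ugo ∩ Grace ∩ Pita ∩ Clara: 09:30-09:45.
Those are the intersection windows.
That's a single block of 15 minutes.

15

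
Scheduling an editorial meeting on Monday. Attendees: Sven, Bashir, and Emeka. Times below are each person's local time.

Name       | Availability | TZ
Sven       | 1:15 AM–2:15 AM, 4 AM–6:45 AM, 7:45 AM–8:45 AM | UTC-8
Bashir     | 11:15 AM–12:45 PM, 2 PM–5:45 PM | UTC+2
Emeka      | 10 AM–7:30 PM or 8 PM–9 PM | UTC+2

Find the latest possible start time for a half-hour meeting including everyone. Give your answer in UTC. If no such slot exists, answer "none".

Sven in UTC: 09:15-10:15, 12:00-14:45, 15:45-16:45 (add 8h to convert from UTC-8).
Bashir in UTC: 09:15-10:45, 12:00-15:45 (subtract 2h to convert from UTC+2).
Emeka in UTC: 08:00-17:30, 18:00-19:00 (subtract 2h to convert from UTC+2).
Sven ∩ Bashir: 09:15-10:15, 12:00-14:45.
Sven ∩ Bashir ∩ Emeka: 09:15-10:15, 12:00-14:45.
The last common window of at least 30 minutes is 12:00-14:45; a 30-minute meeting can start as late as 14:15 and still end by 14:45.

14:15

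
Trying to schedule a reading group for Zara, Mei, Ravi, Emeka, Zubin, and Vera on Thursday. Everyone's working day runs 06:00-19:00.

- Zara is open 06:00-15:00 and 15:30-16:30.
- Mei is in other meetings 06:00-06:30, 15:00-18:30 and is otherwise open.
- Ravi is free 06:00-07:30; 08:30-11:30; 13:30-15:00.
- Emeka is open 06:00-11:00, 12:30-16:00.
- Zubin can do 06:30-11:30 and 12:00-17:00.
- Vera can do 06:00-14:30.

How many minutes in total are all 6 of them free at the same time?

Zara free: 06:00-15:00, 15:30-16:30.
Mei free: 06:30-15:00, 18:30-19:00 (invert busy blocks within the working day).
Ravi free: 06:00-07:30, 08:30-11:30, 13:30-15:00.
Emeka free: 06:00-11:00, 12:30-16:00.
Zubin free: 06:30-11:30, 12:00-17:00.
Vera free: 06:00-14:30.
Zara ∩ Mei: 06:30-15:00.
Zara ∩ Mei ∩ Ravi: 06:30-07:30, 08:30-11:30, 13:30-15:00.
Zara ∩ Mei ∩ Ravi ∩ Emeka: 06:30-07:30, 08:30-11:00, 13:30-15:00.
Zara ∩ Mei ∩ Ravi ∩ Emeka ∩ Zubin: 06:30-07:30, 08:30-11:00, 13:30-15:00.
Zara ∩ Mei ∩ Ravi ∩ Emeka ∩ Zubin ∩ Vera: 06:30-07:30, 08:30-11:00, 13:30-14:30.
Those are the intersection windows.
Summing the common windows: 60 + 150 + 60 = 270 minutes.

270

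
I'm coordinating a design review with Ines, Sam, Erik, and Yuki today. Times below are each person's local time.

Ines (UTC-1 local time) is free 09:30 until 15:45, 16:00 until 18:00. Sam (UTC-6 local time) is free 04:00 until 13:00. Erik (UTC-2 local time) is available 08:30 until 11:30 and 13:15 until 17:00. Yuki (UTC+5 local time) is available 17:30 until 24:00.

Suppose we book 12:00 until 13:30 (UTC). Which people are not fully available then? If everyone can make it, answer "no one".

Yuki

Ines in UTC: 10:30-16:45, 17:00-19:00 (add 1h to convert from UTC-1).
Sam in UTC: 10:00-19:00 (add 6h to convert from UTC-6).
Erik in UTC: 10:30-13:30, 15:15-19:00 (add 2h to convert from UTC-2).
Yuki in UTC: 12:30-19:00 (subtract 5h to convert from UTC+5).
Ines: free for 12:00-13:30. Sam: free for 12:00-13:30. Erik: free for 12:00-13:30. Yuki: not fully free for 12:00-13:30.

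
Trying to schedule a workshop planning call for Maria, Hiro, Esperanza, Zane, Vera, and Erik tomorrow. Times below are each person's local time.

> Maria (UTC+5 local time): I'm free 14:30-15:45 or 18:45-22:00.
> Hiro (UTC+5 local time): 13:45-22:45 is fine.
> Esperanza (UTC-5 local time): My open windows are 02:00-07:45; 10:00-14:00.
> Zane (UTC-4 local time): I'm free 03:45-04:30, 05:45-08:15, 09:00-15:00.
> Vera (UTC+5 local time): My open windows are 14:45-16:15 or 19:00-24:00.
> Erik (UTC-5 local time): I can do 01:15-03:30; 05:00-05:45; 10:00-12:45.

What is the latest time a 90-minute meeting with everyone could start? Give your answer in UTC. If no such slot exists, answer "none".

Maria in UTC: 09:30-10:45, 13:45-17:00 (subtract 5h to convert from UTC+5).
Hiro in UTC: 08:45-17:45 (subtract 5h to convert from UTC+5).
Esperanza in UTC: 07:00-12:45, 15:00-19:00 (add 5h to convert from UTC-5).
Zane in UTC: 07:45-08:30, 09:45-12:15, 13:00-19:00 (add 4h to convert from UTC-4).
Vera in UTC: 09:45-11:15, 14:00-19:00 (subtract 5h to convert from UTC+5).
Erik in UTC: 06:15-08:30, 10:00-10:45, 15:00-17:45 (add 5h to convert from UTC-5).
Maria ∩ Hiro: 09:30-10:45, 13:45-17:00.
Maria ∩ Hiro ∩ Esperanza: 09:30-10:45, 15:00-17:00.
Maria ∩ Hiro ∩ Esperanza ∩ Zane: 09:45-10:45, 15:00-17:00.
Maria ∩ Hiro ∩ Esperanza ∩ Zane ∩ Vera: 09:45-10:45, 15:00-17:00.
Maria ∩ Hiro ∩ Esperanza ∩ Zane ∩ Vera ∩ Erik: 10:00-10:45, 15:00-17:00.
So the common availability across everyone is 10:00-10:45, 15:00-17:00.
The last common window of at least 90 minutes is 15:00-17:00; a 90-minute meeting can start as late as 15:30 and still end by 17:00.

15:30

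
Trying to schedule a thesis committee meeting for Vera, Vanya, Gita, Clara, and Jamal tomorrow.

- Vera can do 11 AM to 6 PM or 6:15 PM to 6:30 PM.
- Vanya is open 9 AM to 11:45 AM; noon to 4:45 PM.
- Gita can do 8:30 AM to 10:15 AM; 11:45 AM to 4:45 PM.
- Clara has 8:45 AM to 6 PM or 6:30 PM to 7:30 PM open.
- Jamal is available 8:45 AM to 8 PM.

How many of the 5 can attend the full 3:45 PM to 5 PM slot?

3

Vera, Clara, and Jamal can make the full 15:45-17:00 slot — that's 3.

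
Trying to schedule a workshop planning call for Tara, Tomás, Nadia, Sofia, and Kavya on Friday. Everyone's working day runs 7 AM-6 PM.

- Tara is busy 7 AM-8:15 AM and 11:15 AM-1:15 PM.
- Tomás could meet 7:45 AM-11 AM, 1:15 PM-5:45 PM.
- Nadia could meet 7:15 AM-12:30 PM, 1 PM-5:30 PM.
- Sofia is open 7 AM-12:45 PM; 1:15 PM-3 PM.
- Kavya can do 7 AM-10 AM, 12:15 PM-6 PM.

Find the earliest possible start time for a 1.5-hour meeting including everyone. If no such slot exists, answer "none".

Tara free: 08:15-11:15, 13:15-18:00 (invert busy blocks within the working day).
Tomás free: 07:45-11:00, 13:15-17:45.
Nadia free: 07:15-12:30, 13:00-17:30.
Sofia free: 07:00-12:45, 13:15-15:00.
Kavya free: 07:00-10:00, 12:15-18:00.
Tara ∩ Tomás: 08:15-11:00, 13:15-17:45.
Tara ∩ Tomás ∩ Nadia: 08:15-11:00, 13:15-17:30.
Tara ∩ Tomás ∩ Nadia ∩ Sofia: 08:15-11:00, 13:15-15:00.
Tara ∩ Tomás ∩ Nadia ∩ Sofia ∩ Kavya: 08:15-10:00, 13:15-15:00.
The first common window of at least 90 minutes is 08:15-10:00, so the earliest start is 08:15.

08:15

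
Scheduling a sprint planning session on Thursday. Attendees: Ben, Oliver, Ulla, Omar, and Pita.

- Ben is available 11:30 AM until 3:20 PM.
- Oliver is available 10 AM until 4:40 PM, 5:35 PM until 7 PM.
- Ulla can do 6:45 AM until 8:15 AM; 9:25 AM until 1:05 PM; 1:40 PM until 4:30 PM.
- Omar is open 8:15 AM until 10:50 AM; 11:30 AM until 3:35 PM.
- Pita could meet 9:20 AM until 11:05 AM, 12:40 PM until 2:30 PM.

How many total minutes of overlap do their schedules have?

75

Ben ∩ Oliver: 11:30-15:20.
Ben ∩ Oliver ∩ Ulla: 11:30-13:05, 13:40-15:20.
Ben ∩ Oliver ∩ Ulla ∩ Omar: 11:30-13:05, 13:40-15:20.
Ben ∩ Oliver ∩ Ulla ∩ Omar ∩ Pita: 12:40-13:05, 13:40-14:30.
Summing the common windows: 25 + 50 = 75 minutes.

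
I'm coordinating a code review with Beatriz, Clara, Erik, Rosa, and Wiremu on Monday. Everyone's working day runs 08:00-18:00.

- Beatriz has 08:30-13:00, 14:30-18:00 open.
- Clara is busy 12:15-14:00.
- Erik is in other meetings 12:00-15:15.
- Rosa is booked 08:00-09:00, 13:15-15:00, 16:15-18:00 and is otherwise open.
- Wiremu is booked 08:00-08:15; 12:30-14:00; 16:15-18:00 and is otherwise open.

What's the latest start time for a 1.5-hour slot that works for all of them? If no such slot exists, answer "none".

Beatriz free: 08:30-13:00, 14:30-18:00.
Clara free: 08:00-12:15, 14:00-18:00 (invert busy blocks within the working day).
Erik free: 08:00-12:00, 15:15-18:00 (invert busy blocks within the working day).
Rosa free: 09:00-13:15, 15:00-16:15 (invert busy blocks within the working day).
Wiremu free: 08:15-12:30, 14:00-16:15 (invert busy blocks within the working day).
Beatriz ∩ Clara: 08:30-12:15, 14:30-18:00.
Beatriz ∩ Clara ∩ Erik: 08:30-12:00, 15:15-18:00.
Beatriz ∩ Clara ∩ Erik ∩ Rosa: 09:00-12:00, 15:15-16:15.
Beatriz ∩ Clara ∩ Erik ∩ Rosa ∩ Wiremu: 09:00-12:00, 15:15-16:15.
Those are the intersection windows.
The last common window of at least 90 minutes is 09:00-12:00; a 90-minute meeting can start as late as 10:30 and still end by 12:00.

10:30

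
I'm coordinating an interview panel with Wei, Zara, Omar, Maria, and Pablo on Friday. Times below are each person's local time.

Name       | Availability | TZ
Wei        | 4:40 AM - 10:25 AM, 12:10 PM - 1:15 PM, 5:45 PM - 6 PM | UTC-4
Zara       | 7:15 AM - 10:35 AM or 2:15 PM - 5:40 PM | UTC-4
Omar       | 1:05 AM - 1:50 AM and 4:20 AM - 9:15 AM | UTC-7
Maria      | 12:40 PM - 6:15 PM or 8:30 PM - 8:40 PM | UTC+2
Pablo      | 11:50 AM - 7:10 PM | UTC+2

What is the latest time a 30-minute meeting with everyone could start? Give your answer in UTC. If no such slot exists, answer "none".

13:55

Wei in UTC: 08:40-14:25, 16:10-17:15, 21:45-22:00 (add 4h to convert from UTC-4).
Zara in UTC: 11:15-14:35, 18:15-21:40 (add 4h to convert from UTC-4).
Omar in UTC: 08:05-08:50, 11:20-16:15 (add 7h to convert from UTC-7).
Maria in UTC: 10:40-16:15, 18:30-18:40 (subtract 2h to convert from UTC+2).
Pablo in UTC: 09:50-17:10 (subtract 2h to convert from UTC+2).
Wei ∩ Zara: 11:15-14:25.
Wei ∩ Zara ∩ Omar: 11:20-14:25.
Wei ∩ Zara ∩ Omar ∩ Maria: 11:20-14:25.
Wei ∩ Zara ∩ Omar ∩ Maria ∩ Pablo: 11:20-14:25.
The last common window of at least 30 minutes is 11:20-14:25; a 30-minute meeting can start as late as 13:55 and still end by 14:25.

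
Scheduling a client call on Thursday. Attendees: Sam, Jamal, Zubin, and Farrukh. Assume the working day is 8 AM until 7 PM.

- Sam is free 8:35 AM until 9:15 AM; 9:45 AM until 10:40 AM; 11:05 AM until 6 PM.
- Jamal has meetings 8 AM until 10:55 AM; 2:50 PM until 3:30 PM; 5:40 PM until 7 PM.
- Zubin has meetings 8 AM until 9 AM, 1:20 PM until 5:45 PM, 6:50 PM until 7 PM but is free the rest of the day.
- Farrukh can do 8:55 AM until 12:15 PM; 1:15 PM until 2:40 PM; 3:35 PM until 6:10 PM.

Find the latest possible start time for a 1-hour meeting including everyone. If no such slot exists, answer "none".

Sam free: 08:35-09:15, 09:45-10:40, 11:05-18:00.
Jamal free: 10:55-14:50, 15:30-17:40 (invert busy blocks within the working day).
Zubin free: 09:00-13:20, 17:45-18:50 (invert busy blocks within the working day).
Farrukh free: 08:55-12:15, 13:15-14:40, 15:35-18:10.
Sam ∩ Jamal: 11:05-14:50, 15:30-17:40.
Sam ∩ Jamal ∩ Zubin: 11:05-13:20.
Sam ∩ Jamal ∩ Zubin ∩ Farrukh: 11:05-12:15, 13:15-13:20.
The last common window of at least 60 minutes is 11:05-12:15; a 60-minute meeting can start as late as 11:15 and still end by 12:15.

11:15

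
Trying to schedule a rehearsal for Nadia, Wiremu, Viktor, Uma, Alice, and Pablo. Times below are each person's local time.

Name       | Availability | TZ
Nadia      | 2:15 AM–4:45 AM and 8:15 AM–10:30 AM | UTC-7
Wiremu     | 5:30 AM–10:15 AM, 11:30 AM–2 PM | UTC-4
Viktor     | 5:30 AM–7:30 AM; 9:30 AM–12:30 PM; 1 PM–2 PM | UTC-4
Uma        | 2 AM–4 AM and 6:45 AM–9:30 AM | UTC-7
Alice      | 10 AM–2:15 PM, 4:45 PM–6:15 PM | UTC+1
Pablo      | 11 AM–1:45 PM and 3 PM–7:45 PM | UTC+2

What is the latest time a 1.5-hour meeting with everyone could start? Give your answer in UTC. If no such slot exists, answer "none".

09:30

Nadia in UTC: 09:15-11:45, 15:15-17:30 (add 7h to convert from UTC-7).
Wiremu in UTC: 09:30-14:15, 15:30-18:00 (add 4h to convert from UTC-4).
Viktor in UTC: 09:30-11:30, 13:30-16:30, 17:00-18:00 (add 4h to convert from UTC-4).
Uma in UTC: 09:00-11:00, 13:45-16:30 (add 7h to convert from UTC-7).
Alice in UTC: 09:00-13:15, 15:45-17:15 (subtract 1h to convert from UTC+1).
Pablo in UTC: 09:00-11:45, 13:00-17:45 (subtract 2h to convert from UTC+2).
Nadia ∩ Wiremu: 09:30-11:45, 15:30-17:30.
Nadia ∩ Wiremu ∩ Viktor: 09:30-11:30, 15:30-16:30, 17:00-17:30.
Nadia ∩ Wiremu ∩ Viktor ∩ Uma: 09:30-11:00, 15:30-16:30.
Nadia ∩ Wiremu ∩ Viktor ∩ Uma ∩ Alice: 09:30-11:00, 15:45-16:30.
Nadia ∩ Wiremu ∩ Viktor ∩ Uma ∩ Alice ∩ Pablo: 09:30-11:00, 15:45-16:30.
The last common window of at least 90 minutes is 09:30-11:00; a 90-minute meeting can start as late as 09:30 and still end by 11:00.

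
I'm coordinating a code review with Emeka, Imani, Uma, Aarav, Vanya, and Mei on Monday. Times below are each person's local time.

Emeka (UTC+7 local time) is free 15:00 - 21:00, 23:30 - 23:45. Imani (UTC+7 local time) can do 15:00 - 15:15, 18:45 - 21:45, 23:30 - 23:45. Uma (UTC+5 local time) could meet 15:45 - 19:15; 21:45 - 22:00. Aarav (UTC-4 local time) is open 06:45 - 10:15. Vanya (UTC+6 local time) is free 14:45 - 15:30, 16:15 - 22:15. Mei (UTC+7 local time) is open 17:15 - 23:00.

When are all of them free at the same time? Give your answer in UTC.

Emeka in UTC: 08:00-14:00, 16:30-16:45 (subtract 7h to convert from UTC+7).
Imani in UTC: 08:00-08:15, 11:45-14:45, 16:30-16:45 (subtract 7h to convert from UTC+7).
Uma in UTC: 10:45-14:15, 16:45-17:00 (subtract 5h to convert from UTC+5).
Aarav in UTC: 10:45-14:15 (add 4h to convert from UTC-4).
Vanya in UTC: 08:45-09:30, 10:15-16:15 (subtract 6h to convert from UTC+6).
Mei in UTC: 10:15-16:00 (subtract 7h to convert from UTC+7).
Emeka ∩ Imani: 08:00-08:15, 11:45-14:00, 16:30-16:45.
Emeka ∩ Imani ∩ Uma: 11:45-14:00.
Emeka ∩ Imani ∩ Uma ∩ Aarav: 11:45-14:00.
Emeka ∩ Imani ∩ Uma ∩ Aarav ∩ Vanya: 11:45-14:00.
Emeka ∩ Imani ∩ Uma ∩ Aarav ∩ Vanya ∩ Mei: 11:45-14:00.

11:45-14:00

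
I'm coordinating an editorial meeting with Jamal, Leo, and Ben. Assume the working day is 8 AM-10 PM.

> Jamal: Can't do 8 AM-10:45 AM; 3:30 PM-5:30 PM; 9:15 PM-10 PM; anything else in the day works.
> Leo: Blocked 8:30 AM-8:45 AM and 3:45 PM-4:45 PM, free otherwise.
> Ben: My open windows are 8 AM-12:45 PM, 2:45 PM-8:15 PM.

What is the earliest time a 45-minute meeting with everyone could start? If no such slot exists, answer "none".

10:45

Jamal free: 10:45-15:30, 17:30-21:15 (invert busy blocks within the working day).
Leo free: 08:00-08:30, 08:45-15:45, 16:45-22:00 (invert busy blocks within the working day).
Ben free: 08:00-12:45, 14:45-20:15.
Jamal ∩ Leo: 10:45-15:30, 17:30-21:15.
Jamal ∩ Leo ∩ Ben: 10:45-12:45, 14:45-15:30, 17:30-20:15.
The first common window of at least 45 minutes is 10:45-12:45, so the earliest start is 10:45.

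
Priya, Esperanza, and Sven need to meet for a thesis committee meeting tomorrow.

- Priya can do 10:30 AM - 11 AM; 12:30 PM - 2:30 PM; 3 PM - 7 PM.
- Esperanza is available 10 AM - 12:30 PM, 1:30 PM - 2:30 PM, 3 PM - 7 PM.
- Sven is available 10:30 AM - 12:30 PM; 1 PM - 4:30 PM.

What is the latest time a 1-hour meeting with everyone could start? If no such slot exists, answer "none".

15:30

Priya ∩ Esperanza: 10:30-11:00, 13:30-14:30, 15:00-19:00.
Priya ∩ Esperanza ∩ Sven: 10:30-11:00, 13:30-14:30, 15:00-16:30.
The last common window of at least 60 minutes is 15:00-16:30; a 60-minute meeting can start as late as 15:30 and still end by 16:30.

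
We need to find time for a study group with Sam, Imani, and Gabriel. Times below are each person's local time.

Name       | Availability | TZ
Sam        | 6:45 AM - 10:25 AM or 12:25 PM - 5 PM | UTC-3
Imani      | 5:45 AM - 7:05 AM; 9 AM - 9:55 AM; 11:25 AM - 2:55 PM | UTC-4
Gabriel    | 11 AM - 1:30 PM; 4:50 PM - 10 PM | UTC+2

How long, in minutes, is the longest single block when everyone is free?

210

Sam in UTC: 09:45-13:25, 15:25-20:00 (add 3h to convert from UTC-3).
Imani in UTC: 09:45-11:05, 13:00-13:55, 15:25-18:55 (add 4h to convert from UTC-4).
Gabriel in UTC: 09:00-11:30, 14:50-20:00 (subtract 2h to convert from UTC+2).
Sam ∩ Imani: 09:45-11:05, 13:00-13:25, 15:25-18:55.
Sam ∩ Imani ∩ Gabriel: 09:45-11:05, 15:25-18:55.
So the common availability across everyone is 09:45-11:05, 15:25-18:55.
The longest is 15:25-18:55 at 210 minutes.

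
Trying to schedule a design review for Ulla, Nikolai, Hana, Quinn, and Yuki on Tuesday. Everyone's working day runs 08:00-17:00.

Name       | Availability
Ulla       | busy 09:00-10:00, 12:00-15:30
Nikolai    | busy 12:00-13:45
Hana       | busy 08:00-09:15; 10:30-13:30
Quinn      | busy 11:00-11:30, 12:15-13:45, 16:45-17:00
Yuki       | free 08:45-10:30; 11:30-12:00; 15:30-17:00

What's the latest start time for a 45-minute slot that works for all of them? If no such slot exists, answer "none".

16:00

Ulla free: 08:00-09:00, 10:00-12:00, 15:30-17:00 (invert busy blocks within the working day).
Nikolai free: 08:00-12:00, 13:45-17:00 (invert busy blocks within the working day).
Hana free: 09:15-10:30, 13:30-17:00 (invert busy blocks within the working day).
Quinn free: 08:00-11:00, 11:30-12:15, 13:45-16:45 (invert busy blocks within the working day).
Yuki free: 08:45-10:30, 11:30-12:00, 15:30-17:00.
Ulla ∩ Nikolai: 08:00-09:00, 10:00-12:00, 15:30-17:00.
Ulla ∩ Nikolai ∩ Hana: 10:00-10:30, 15:30-17:00.
Ulla ∩ Nikolai ∩ Hana ∩ Quinn: 10:00-10:30, 15:30-16:45.
Ulla ∩ Nikolai ∩ Hana ∩ Quinn ∩ Yuki: 10:00-10:30, 15:30-16:45.
The last common window of at least 45 minutes is 15:30-16:45; a 45-minute meeting can start as late as 16:00 and still end by 16:45.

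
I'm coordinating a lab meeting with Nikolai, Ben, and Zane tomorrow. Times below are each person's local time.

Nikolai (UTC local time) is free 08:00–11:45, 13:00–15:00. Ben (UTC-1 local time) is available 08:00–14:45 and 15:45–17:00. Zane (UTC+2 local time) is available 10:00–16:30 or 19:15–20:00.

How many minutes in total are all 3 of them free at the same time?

Nikolai in UTC: 08:00-11:45, 13:00-15:00.
Ben in UTC: 09:00-15:45, 16:45-18:00 (add 1h to convert from UTC-1).
Zane in UTC: 08:00-14:30, 17:15-18:00 (subtract 2h to convert from UTC+2).
Nikolai ∩ Ben: 09:00-11:45, 13:00-15:00.
Nikolai ∩ Ben ∩ Zane: 09:00-11:45, 13:00-14:30.
Summing the common windows: 165 + 90 = 255 minutes.

255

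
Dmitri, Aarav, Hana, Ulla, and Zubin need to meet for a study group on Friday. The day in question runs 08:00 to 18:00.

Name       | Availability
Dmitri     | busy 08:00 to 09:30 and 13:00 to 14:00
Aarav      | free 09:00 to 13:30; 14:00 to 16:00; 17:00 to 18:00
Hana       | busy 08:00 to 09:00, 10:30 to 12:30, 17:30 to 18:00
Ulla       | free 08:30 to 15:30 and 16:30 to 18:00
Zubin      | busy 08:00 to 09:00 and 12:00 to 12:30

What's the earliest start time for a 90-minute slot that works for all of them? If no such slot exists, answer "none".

Dmitri free: 09:30-13:00, 14:00-18:00 (invert busy blocks within the working day).
Aarav free: 09:00-13:30, 14:00-16:00, 17:00-18:00.
Hana free: 09:00-10:30, 12:30-17:30 (invert busy blocks within the working day).
Ulla free: 08:30-15:30, 16:30-18:00.
Zubin free: 09:00-12:00, 12:30-18:00 (invert busy blocks within the working day).
Dmitri ∩ Aarav: 09:30-13:00, 14:00-16:00, 17:00-18:00.
Dmitri ∩ Aarav ∩ Hana: 09:30-10:30, 12:30-13:00, 14:00-16:00, 17:00-17:30.
Dmitri ∩ Aarav ∩ Hana ∩ Ulla: 09:30-10:30, 12:30-13:00, 14:00-15:30, 17:00-17:30.
Dmitri ∩ Aarav ∩ Hana ∩ Ulla ∩ Zubin: 09:30-10:30, 12:30-13:00, 14:00-15:30, 17:00-17:30.
So the common availability across everyone is 09:30-10:30, 12:30-13:00, 14:00-15:30, 17:00-17:30.
The first common window of at least 90 minutes is 14:00-15:30, so the earliest start is 14:00.

14:00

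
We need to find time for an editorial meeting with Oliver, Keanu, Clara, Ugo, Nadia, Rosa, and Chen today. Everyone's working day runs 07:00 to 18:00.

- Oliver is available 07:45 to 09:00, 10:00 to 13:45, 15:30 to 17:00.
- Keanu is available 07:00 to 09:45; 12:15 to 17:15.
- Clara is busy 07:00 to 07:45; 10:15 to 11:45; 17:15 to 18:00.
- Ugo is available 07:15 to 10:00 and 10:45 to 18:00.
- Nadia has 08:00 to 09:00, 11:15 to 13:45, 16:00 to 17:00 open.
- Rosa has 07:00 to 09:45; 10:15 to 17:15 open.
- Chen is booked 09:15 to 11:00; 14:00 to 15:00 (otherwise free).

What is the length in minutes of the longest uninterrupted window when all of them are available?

Oliver free: 07:45-09:00, 10:00-13:45, 15:30-17:00.
Keanu free: 07:00-09:45, 12:15-17:15.
Clara free: 07:45-10:15, 11:45-17:15 (invert busy blocks within the working day).
Ugo free: 07:15-10:00, 10:45-18:00.
Nadia free: 08:00-09:00, 11:15-13:45, 16:00-17:00.
Rosa free: 07:00-09:45, 10:15-17:15.
Chen free: 07:00-09:15, 11:00-14:00, 15:00-18:00 (invert busy blocks within the working day).
Oliver ∩ Keanu: 07:45-09:00, 12:15-13:45, 15:30-17:00.
Oliver ∩ Keanu ∩ Clara: 07:45-09:00, 12:15-13:45, 15:30-17:00.
Oliver ∩ Keanu ∩ Clara ∩ Ugo: 07:45-09:00, 12:15-13:45, 15:30-17:00.
Oliver ∩ Keanu ∩ Clara ∩ Ugo ∩ Nadia: 08:00-09:00, 12:15-13:45, 16:00-17:00.
Oliver ∩ Keanu ∩ Clara ∩ Ugo ∩ Nadia ∩ Rosa: 08:00-09:00, 12:15-13:45, 16:00-17:00.
Oliver ∩ Keanu ∩ Clara ∩ Ugo ∩ Nadia ∩ Rosa ∩ Chen: 08:00-09:00, 12:15-13:45, 16:00-17:00.
The longest is 12:15-13:45 at 90 minutes.

90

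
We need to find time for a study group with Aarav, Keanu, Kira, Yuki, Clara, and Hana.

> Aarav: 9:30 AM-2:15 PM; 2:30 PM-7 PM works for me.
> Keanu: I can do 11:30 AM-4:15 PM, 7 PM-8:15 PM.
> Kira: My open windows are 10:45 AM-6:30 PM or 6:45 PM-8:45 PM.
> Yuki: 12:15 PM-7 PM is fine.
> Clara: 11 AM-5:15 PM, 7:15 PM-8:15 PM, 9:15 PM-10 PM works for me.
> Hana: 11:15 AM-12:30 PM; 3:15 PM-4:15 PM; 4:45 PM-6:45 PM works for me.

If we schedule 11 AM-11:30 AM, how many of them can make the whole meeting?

Aarav, Kira, and Clara can make the full 11:00-11:30 slot — that's 3.

3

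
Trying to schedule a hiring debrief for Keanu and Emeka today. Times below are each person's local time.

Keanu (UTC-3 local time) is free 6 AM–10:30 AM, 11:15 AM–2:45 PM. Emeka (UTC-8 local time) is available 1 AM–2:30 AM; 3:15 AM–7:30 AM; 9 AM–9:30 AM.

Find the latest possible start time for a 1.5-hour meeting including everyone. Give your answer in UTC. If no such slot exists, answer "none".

Keanu in UTC: 09:00-13:30, 14:15-17:45 (add 3h to convert from UTC-3).
Emeka in UTC: 09:00-10:30, 11:15-15:30, 17:00-17:30 (add 8h to convert from UTC-8).
Keanu ∩ Emeka: 09:00-10:30, 11:15-13:30, 14:15-15:30, 17:00-17:30.
The last common window of at least 90 minutes is 11:15-13:30; a 90-minute meeting can start as late as 12:00 and still end by 13:30.

12:00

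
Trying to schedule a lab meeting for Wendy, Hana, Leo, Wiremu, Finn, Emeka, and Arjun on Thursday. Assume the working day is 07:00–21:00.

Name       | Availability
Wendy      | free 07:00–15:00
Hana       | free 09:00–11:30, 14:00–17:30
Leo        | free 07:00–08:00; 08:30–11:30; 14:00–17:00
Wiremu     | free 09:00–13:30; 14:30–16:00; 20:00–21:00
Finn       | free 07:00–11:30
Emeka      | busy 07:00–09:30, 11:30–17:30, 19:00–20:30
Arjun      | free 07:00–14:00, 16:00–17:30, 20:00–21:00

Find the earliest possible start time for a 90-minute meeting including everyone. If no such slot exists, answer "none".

09:30

Wendy free: 07:00-15:00.
Hana free: 09:00-11:30, 14:00-17:30.
Leo free: 07:00-08:00, 08:30-11:30, 14:00-17:00.
Wiremu free: 09:00-13:30, 14:30-16:00, 20:00-21:00.
Finn free: 07:00-11:30.
Emeka free: 09:30-11:30, 17:30-19:00, 20:30-21:00 (invert busy blocks within the working day).
Arjun free: 07:00-14:00, 16:00-17:30, 20:00-21:00.
Wendy ∩ Hana: 09:00-11:30, 14:00-15:00.
Wendy ∩ Hana ∩ Leo: 09:00-11:30, 14:00-15:00.
Wendy ∩ Hana ∩ Leo ∩ Wiremu: 09:00-11:30, 14:30-15:00.
Wendy ∩ Hana ∩ Leo ∩ Wiremu ∩ Finn: 09:00-11:30.
Wendy ∩ Hana ∩ Leo ∩ Wiremu ∩ Finn ∩ Emeka: 09:30-11:30.
Wendy ∩ Hana ∩ Leo ∩ Wiremu ∩ Finn ∩ Emeka ∩ Arjun: 09:30-11:30.
The first common window of at least 90 minutes is 09:30-11:30, so the earliest start is 09:30.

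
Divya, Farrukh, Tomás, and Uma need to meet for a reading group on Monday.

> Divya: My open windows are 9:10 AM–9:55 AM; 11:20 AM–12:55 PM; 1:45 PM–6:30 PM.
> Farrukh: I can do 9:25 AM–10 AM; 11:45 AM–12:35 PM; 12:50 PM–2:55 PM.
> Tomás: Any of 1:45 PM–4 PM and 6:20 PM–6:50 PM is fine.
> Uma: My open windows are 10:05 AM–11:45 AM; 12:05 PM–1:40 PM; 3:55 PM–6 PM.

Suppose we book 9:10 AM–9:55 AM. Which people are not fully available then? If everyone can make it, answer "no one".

Divya: free for 09:10-09:55. Farrukh: not fully free for 09:10-09:55. Tomás: not fully free for 09:10-09:55. Uma: not fully free for 09:10-09:55.

Farrukh, Tomás, Uma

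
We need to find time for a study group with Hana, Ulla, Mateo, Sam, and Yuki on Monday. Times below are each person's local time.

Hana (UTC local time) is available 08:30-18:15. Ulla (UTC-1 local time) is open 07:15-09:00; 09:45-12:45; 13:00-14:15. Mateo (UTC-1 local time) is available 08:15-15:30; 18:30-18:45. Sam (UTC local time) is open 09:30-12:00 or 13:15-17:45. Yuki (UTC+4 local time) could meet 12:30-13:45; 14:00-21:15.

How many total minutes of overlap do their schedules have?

Hana in UTC: 08:30-18:15.
Ulla in UTC: 08:15-10:00, 10:45-13:45, 14:00-15:15 (add 1h to convert from UTC-1).
Mateo in UTC: 09:15-16:30, 19:30-19:45 (add 1h to convert from UTC-1).
Sam in UTC: 09:30-12:00, 13:15-17:45.
Yuki in UTC: 08:30-09:45, 10:00-17:15 (subtract 4h to convert from UTC+4).
Hana ∩ Ulla: 08:30-10:00, 10:45-13:45, 14:00-15:15.
Hana ∩ Ulla ∩ Mateo: 09:15-10:00, 10:45-13:45, 14:00-15:15.
Hana ∩ Ulla ∩ Mateo ∩ Sam: 09:30-10:00, 10:45-12:00, 13:15-13:45, 14:00-15:15.
Hana ∩ Ulla ∩ Mateo ∩ Sam ∩ Yuki: 09:30-09:45, 10:45-12:00, 13:15-13:45, 14:00-15:15.
Summing the common windows: 15 + 75 + 30 + 75 = 195 minutes.

195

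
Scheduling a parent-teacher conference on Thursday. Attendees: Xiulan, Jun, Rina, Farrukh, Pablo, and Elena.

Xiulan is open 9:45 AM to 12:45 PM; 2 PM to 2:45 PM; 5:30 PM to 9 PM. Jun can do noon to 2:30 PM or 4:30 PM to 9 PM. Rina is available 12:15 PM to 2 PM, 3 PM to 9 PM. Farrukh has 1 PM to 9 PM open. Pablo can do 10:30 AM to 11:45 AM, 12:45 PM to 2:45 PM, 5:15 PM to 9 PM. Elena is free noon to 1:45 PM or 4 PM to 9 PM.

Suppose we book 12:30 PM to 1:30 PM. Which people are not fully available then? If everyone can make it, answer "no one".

Farrukh, Pablo, Xiulan

Xiulan: not fully free for 12:30-13:30. Jun: free for 12:30-13:30. Rina: free for 12:30-13:30. Farrukh: not fully free for 12:30-13:30. Pablo: not fully free for 12:30-13:30. Elena: free for 12:30-13:30.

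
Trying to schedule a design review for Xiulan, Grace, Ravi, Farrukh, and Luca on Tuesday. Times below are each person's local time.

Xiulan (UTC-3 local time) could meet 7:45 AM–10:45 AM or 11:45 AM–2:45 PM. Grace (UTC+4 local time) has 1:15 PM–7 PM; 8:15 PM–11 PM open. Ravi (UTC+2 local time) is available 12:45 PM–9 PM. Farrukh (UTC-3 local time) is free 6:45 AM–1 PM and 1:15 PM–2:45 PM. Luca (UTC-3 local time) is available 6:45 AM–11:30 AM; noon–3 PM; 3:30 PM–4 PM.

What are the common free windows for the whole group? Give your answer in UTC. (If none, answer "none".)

10:45-13:45, 16:15-17:45

Xiulan in UTC: 10:45-13:45, 14:45-17:45 (add 3h to convert from UTC-3).
Grace in UTC: 09:15-15:00, 16:15-19:00 (subtract 4h to convert from UTC+4).
Ravi in UTC: 10:45-19:00 (subtract 2h to convert from UTC+2).
Farrukh in UTC: 09:45-16:00, 16:15-17:45 (add 3h to convert from UTC-3).
Luca in UTC: 09:45-14:30, 15:00-18:00, 18:30-19:00 (add 3h to convert from UTC-3).
Xiulan ∩ Grace: 10:45-13:45, 14:45-15:00, 16:15-17:45.
Xiulan ∩ Grace ∩ Ravi: 10:45-13:45, 14:45-15:00, 16:15-17:45.
Xiulan ∩ Grace ∩ Ravi ∩ Farrukh: 10:45-13:45, 14:45-15:00, 16:15-17:45.
Xiulan ∩ Grace ∩ Ravi ∩ Farrukh ∩ Luca: 10:45-13:45, 16:15-17:45.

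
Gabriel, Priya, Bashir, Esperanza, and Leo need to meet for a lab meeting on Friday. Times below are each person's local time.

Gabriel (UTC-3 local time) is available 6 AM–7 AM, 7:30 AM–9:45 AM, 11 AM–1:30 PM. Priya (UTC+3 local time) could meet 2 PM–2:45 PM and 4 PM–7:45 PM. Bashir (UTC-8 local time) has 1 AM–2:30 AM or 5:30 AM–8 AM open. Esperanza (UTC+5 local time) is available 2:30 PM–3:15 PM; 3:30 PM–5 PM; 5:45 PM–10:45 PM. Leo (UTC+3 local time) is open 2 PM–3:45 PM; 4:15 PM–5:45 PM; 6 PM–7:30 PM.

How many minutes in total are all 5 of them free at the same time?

Gabriel in UTC: 09:00-10:00, 10:30-12:45, 14:00-16:30 (add 3h to convert from UTC-3).
Priya in UTC: 11:00-11:45, 13:00-16:45 (subtract 3h to convert from UTC+3).
Bashir in UTC: 09:00-10:30, 13:30-16:00 (add 8h to convert from UTC-8).
Esperanza in UTC: 09:30-10:15, 10:30-12:00, 12:45-17:45 (subtract 5h to convert from UTC+5).
Leo in UTC: 11:00-12:45, 13:15-14:45, 15:00-16:30 (subtract 3h to convert from UTC+3).
Gabriel ∩ Priya: 11:00-11:45, 14:00-16:30.
Gabriel ∩ Priya ∩ Bashir: 14:00-16:00.
Gabriel ∩ Priya ∩ Bashir ∩ Esperanza: 14:00-16:00.
Gabriel ∩ Priya ∩ Bashir ∩ Esperanza ∩ Leo: 14:00-14:45, 15:00-16:00.
Summing the common windows: 45 + 60 = 105 minutes.

105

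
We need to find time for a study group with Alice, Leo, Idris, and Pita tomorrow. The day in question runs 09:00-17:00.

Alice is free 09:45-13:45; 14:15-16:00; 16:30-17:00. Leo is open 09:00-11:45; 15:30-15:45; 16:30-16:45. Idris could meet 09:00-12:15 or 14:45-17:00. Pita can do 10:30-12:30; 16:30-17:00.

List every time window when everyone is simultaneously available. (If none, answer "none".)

Alice ∩ Leo: 09:45-11:45, 15:30-15:45, 16:30-16:45.
Alice ∩ Leo ∩ Idris: 09:45-11:45, 15:30-15:45, 16:30-16:45.
Alice ∩ Leo ∩ Idris ∩ Pita: 10:30-11:45, 16:30-16:45.

10:30-11:45, 16:30-16:45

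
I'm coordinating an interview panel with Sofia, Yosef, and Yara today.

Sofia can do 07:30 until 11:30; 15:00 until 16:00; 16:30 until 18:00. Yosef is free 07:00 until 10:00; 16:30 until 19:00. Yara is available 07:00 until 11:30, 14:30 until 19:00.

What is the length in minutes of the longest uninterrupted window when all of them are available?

Sofia ∩ Yosef: 07:30-10:00, 16:30-18:00.
Sofia ∩ Yosef ∩ Yara: 07:30-10:00, 16:30-18:00.
The longest is 07:30-10:00 at 150 minutes.

150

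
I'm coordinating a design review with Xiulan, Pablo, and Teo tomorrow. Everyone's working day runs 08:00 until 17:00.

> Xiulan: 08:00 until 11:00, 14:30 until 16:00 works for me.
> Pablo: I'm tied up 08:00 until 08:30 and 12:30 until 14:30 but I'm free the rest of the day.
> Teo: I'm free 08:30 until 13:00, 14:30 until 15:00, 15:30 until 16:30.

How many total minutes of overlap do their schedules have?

Xiulan free: 08:00-11:00, 14:30-16:00.
Pablo free: 08:30-12:30, 14:30-17:00 (invert busy blocks within the working day).
Teo free: 08:30-13:00, 14:30-15:00, 15:30-16:30.
Xiulan ∩ Pablo: 08:30-11:00, 14:30-16:00.
Xiulan ∩ Pablo ∩ Teo: 08:30-11:00, 14:30-15:00, 15:30-16:00.
Those are the intersection windows.
Summing the common windows: 150 + 30 + 30 = 210 minutes.

210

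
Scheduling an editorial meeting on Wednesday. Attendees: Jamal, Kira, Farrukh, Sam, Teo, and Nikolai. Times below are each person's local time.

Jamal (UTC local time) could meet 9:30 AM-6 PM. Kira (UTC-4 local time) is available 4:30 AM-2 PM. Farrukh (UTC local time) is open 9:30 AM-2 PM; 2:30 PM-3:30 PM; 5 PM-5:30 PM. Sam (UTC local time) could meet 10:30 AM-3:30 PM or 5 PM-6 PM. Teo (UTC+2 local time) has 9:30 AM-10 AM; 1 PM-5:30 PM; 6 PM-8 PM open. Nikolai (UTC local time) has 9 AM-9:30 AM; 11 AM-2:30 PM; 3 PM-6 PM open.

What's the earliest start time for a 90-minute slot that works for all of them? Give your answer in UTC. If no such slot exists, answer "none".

11:00

Jamal in UTC: 09:30-18:00.
Kira in UTC: 08:30-18:00 (add 4h to convert from UTC-4).
Farrukh in UTC: 09:30-14:00, 14:30-15:30, 17:00-17:30.
Sam in UTC: 10:30-15:30, 17:00-18:00.
Teo in UTC: 07:30-08:00, 11:00-15:30, 16:00-18:00 (subtract 2h to convert from UTC+2).
Nikolai in UTC: 09:00-09:30, 11:00-14:30, 15:00-18:00.
Jamal ∩ Kira: 09:30-18:00.
Jamal ∩ Kira ∩ Farrukh: 09:30-14:00, 14:30-15:30, 17:00-17:30.
Jamal ∩ Kira ∩ Farrukh ∩ Sam: 10:30-14:00, 14:30-15:30, 17:00-17:30.
Jamal ∩ Kira ∩ Farrukh ∩ Sam ∩ Teo: 11:00-14:00, 14:30-15:30, 17:00-17:30.
Jamal ∩ Kira ∩ Farrukh ∩ Sam ∩ Teo ∩ Nikolai: 11:00-14:00, 15:00-15:30, 17:00-17:30.
Those are the intersection windows.
The first common window of at least 90 minutes is 11:00-14:00, so the earliest start is 11:00.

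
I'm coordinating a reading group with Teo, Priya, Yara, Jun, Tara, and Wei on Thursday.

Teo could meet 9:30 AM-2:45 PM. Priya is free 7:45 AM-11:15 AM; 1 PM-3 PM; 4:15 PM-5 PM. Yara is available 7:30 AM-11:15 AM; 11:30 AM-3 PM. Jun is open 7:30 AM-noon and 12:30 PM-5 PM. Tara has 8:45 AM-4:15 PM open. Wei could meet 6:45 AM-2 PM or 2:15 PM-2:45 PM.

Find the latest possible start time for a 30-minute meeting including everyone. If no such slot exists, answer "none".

14:15

Teo ∩ Priya: 09:30-11:15, 13:00-14:45.
Teo ∩ Priya ∩ Yara: 09:30-11:15, 13:00-14:45.
Teo ∩ Priya ∩ Yara ∩ Jun: 09:30-11:15, 13:00-14:45.
Teo ∩ Priya ∩ Yara ∩ Jun ∩ Tara: 09:30-11:15, 13:00-14:45.
Teo ∩ Priya ∩ Yara ∩ Jun ∩ Tara ∩ Wei: 09:30-11:15, 13:00-14:00, 14:15-14:45.
Those are the intersection windows.
The last common window of at least 30 minutes is 14:15-14:45; a 30-minute meeting can start as late as 14:15 and still end by 14:45.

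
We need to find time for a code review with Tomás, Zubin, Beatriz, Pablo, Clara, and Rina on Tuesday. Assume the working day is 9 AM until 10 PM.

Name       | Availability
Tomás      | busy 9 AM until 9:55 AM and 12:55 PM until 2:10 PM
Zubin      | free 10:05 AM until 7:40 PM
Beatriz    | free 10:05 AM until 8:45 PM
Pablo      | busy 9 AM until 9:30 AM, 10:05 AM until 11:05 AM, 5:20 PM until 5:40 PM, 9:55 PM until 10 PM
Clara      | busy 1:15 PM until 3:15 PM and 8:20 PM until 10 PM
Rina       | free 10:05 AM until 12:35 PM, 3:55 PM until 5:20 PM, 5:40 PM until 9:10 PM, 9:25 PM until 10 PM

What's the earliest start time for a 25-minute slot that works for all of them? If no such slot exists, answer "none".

11:05

Tomás free: 09:55-12:55, 14:10-22:00 (invert busy blocks within the working day).
Zubin free: 10:05-19:40.
Beatriz free: 10:05-20:45.
Pablo free: 09:30-10:05, 11:05-17:20, 17:40-21:55 (invert busy blocks within the working day).
Clara free: 09:00-13:15, 15:15-20:20 (invert busy blocks within the working day).
Rina free: 10:05-12:35, 15:55-17:20, 17:40-21:10, 21:25-22:00.
Tomás ∩ Zubin: 10:05-12:55, 14:10-19:40.
Tomás ∩ Zubin ∩ Beatriz: 10:05-12:55, 14:10-19:40.
Tomás ∩ Zubin ∩ Beatriz ∩ Pablo: 11:05-12:55, 14:10-17:20, 17:40-19:40.
Tomás ∩ Zubin ∩ Beatriz ∩ Pablo ∩ Clara: 11:05-12:55, 15:15-17:20, 17:40-19:40.
Tomás ∩ Zubin ∩ Beatriz ∩ Pablo ∩ Clara ∩ Rina: 11:05-12:35, 15:55-17:20, 17:40-19:40.
Those are the intersection windows.
The first common window of at least 25 minutes is 11:05-12:35, so the earliest start is 11:05.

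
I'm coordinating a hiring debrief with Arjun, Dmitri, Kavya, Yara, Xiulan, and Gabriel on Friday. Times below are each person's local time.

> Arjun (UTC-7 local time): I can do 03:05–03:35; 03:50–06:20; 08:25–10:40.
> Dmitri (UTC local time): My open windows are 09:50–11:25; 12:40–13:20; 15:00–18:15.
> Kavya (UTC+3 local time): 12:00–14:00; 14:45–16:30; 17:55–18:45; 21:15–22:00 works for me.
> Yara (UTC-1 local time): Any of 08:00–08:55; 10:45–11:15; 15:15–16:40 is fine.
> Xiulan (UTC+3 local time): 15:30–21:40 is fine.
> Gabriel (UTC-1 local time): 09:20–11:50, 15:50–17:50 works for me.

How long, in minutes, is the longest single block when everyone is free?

0

Arjun in UTC: 10:05-10:35, 10:50-13:20, 15:25-17:40 (add 7h to convert from UTC-7).
Dmitri in UTC: 09:50-11:25, 12:40-13:20, 15:00-18:15.
Kavya in UTC: 09:00-11:00, 11:45-13:30, 14:55-15:45, 18:15-19:00 (subtract 3h to convert from UTC+3).
Yara in UTC: 09:00-09:55, 11:45-12:15, 16:15-17:40 (add 1h to convert from UTC-1).
Xiulan in UTC: 12:30-18:40 (subtract 3h to convert from UTC+3).
Gabriel in UTC: 10:20-12:50, 16:50-18:50 (add 1h to convert from UTC-1).
Arjun ∩ Dmitri: 10:05-10:35, 10:50-11:25, 12:40-13:20, 15:25-17:40.
Arjun ∩ Dmitri ∩ Kavya: 10:05-10:35, 10:50-11:00, 12:40-13:20, 15:25-15:45.
Arjun ∩ Dmitri ∩ Kavya ∩ Yara: ∅.
Arjun ∩ Dmitri ∩ Kavya ∩ Yara ∩ Xiulan: ∅.
Arjun ∩ Dmitri ∩ Kavya ∩ Yara ∩ Xiulan ∩ Gabriel: ∅.
There is no time when everyone is free.
No common window exists, so the longest block is 0 minutes.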